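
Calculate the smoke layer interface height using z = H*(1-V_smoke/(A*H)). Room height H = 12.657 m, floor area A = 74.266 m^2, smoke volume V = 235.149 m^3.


V/(A*H) = 0.25016
1 - 0.25016 = 0.74984
z = 12.657 * 0.74984 = 9.4907 m

9.4907 m


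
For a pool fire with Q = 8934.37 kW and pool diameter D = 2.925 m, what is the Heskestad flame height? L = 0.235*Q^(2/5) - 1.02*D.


Q^(2/5) = 38.056
0.235 * Q^(2/5) = 8.9432
1.02 * D = 2.9835
L = 5.9597 m

5.9597 m


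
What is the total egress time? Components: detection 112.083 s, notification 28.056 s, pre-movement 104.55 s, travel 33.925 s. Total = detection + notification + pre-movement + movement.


Total = 112.083 + 28.056 + 104.55 + 33.925 = 278.614 s

278.614 s


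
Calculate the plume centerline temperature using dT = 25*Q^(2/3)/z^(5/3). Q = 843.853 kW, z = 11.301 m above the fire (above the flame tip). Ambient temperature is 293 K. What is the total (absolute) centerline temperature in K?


Q^(2/3) = 89.299
z^(5/3) = 56.911
dT = 25 * 89.299 / 56.911 = 39.227 K
T = 293 + 39.227 = 332.23 K

332.23 K


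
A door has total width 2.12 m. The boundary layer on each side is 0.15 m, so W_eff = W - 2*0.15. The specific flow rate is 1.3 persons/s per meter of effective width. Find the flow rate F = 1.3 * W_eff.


W_eff = 2.12 - 0.30 = 1.82 m
F = 1.3 * 1.82 = 2.366 persons/s

2.366 persons/s


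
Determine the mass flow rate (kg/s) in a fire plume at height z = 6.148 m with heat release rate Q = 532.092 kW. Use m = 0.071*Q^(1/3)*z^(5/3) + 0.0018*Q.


Q^(1/3) = 8.1033
z^(5/3) = 20.633
First term = 0.071 * 8.1033 * 20.633 = 11.871
Second term = 0.0018 * 532.092 = 0.95777
m = 12.828 kg/s

12.828 kg/s


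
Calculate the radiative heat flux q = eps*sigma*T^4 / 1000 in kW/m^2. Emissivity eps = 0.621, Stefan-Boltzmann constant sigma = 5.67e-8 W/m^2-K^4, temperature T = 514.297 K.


T^4 = 6.9961e+10
q = 0.621 * 5.67e-8 * 6.9961e+10 / 1000 = 2.4634 kW/m^2

2.4634 kW/m^2


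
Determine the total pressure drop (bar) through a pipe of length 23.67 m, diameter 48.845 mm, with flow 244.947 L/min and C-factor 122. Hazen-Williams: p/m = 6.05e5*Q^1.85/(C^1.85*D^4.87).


Q^1.85 = 26290
C^1.85 = 7240.5
D^4.87 = 1.6771e+08
p/m = 0.013098 bar/m
p_total = 0.013098 * 23.67 = 0.31004 bar

0.31004 bar


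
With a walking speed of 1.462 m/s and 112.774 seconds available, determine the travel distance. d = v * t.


d = 1.462 * 112.774 = 164.88 m

164.88 m


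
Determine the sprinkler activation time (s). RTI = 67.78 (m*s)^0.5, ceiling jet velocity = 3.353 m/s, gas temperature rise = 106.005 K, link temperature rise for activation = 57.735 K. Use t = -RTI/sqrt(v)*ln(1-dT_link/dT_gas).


dT_link/dT_gas = 0.54464
ln(1 - 0.54464) = -0.78668
t = -67.78 / sqrt(3.353) * -0.78668 = 29.119 s

29.119 s


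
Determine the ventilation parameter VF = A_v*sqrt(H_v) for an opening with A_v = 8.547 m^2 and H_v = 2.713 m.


sqrt(H_v) = 1.6471
VF = 8.547 * 1.6471 = 14.078 m^(5/2)

14.078 m^(5/2)


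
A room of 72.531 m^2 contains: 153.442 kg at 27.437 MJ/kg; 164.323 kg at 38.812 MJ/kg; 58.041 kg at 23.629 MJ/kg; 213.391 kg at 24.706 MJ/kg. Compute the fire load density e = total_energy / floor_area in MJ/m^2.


Total energy = 153.442*27.437 + 164.323*38.812 + 58.041*23.629 + 213.391*24.706
= 4209.988 + 6377.704 + 1371.451 + 5272.038
= 17231.18 MJ
e = 17231.18 / 72.531 = 237.57 MJ/m^2

237.57 MJ/m^2


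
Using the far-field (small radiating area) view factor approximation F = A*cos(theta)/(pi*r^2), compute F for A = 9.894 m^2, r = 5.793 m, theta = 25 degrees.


cos(25 deg) = 0.90631
pi*r^2 = 105.43
F = 9.894 * 0.90631 / 105.43 = 0.085053

0.085053


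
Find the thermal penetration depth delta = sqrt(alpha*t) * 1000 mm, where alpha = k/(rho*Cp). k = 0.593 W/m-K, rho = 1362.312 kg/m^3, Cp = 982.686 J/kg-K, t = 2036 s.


alpha = 0.593 / (1362.312 * 982.686) = 4.4296e-07 m^2/s
alpha * t = 0.00090186
delta = sqrt(0.00090186) * 1000 = 30.031 mm

30.031 mm


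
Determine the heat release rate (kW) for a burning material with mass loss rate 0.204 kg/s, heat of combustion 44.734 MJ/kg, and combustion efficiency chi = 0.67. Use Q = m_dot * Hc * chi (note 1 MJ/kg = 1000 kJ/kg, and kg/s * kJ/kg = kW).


Hc = 44.734 MJ/kg = 44.734 * 1000 kJ/kg = 44734 kJ/kg
Q = 0.204 kg/s * 44734 kJ/kg * 0.67 = 6114.2 kW

6114.2 kW


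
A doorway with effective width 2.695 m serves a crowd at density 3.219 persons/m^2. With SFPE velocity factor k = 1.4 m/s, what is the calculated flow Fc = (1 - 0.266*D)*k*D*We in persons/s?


1 - 0.266*D = 1 - 0.266*3.219 = 0.14375
Fs = 0.14375 * 1.4 * 3.219 = 0.64781 persons/(s*m)
Fc = 0.64781 * 2.695 = 1.7458 persons/s

1.7458 persons/s


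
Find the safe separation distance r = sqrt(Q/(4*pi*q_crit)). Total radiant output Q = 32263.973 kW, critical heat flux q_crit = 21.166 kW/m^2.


4*pi*q_crit = 265.98
Q/(4*pi*q_crit) = 121.30
r = sqrt(121.30) = 11.014 m

11.014 m


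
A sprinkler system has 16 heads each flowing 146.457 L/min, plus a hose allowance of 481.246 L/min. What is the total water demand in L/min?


Sprinkler demand = 16 * 146.457 = 2343.312 L/min
Total = 2343.312 + 481.246 = 2824.558 L/min

2824.558 L/min


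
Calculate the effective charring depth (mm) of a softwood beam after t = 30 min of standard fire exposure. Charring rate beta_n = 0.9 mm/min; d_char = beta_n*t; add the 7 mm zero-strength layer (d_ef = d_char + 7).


d_char = 0.9 * 30 = 27 mm
d_ef = 27 + 1.0*7 = 34 mm

34 mm


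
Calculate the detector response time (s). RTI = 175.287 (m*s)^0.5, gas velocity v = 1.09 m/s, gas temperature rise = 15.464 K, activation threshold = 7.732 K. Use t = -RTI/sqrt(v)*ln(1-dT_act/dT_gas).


dT_act/dT_gas = 0.5
ln(1 - 0.5) = -0.69315
t = -175.287 / sqrt(1.09) * -0.69315 = 116.38 s

116.38 s


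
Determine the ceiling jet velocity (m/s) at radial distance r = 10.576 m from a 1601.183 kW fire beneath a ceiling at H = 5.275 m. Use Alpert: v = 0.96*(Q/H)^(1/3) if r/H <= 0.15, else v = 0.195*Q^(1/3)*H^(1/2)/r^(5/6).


r/H = 10.576 / 5.275 = 2.0049
r/H > 0.15, so v = 0.195*Q^(1/3)*H^(1/2)/r^(5/6)
Q^(1/3) = 11.699
H^(1/2) = 2.2967
r^(5/6) = 7.1384
v = 0.195 * 11.699 * 2.2967 / 7.1384 = 0.73399 m/s

0.73399 m/s


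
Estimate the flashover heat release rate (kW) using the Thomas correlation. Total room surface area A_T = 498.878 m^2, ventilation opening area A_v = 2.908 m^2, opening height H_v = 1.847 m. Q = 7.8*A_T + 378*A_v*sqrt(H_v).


7.8*A_T = 3891.2
sqrt(H_v) = 1.3590
378*A_v*sqrt(H_v) = 1493.9
Q = 3891.2 + 1493.9 = 5385.1 kW

5385.1 kW


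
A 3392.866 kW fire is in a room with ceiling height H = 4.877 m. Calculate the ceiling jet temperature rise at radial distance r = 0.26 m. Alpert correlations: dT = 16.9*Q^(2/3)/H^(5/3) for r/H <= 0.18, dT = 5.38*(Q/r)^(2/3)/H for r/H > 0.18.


r/H = 0.26 / 4.877 = 0.053311
r/H <= 0.18, so dT = 16.9*Q^(2/3)/H^(5/3)
Q^(2/3) = 225.79
H^(5/3) = 14.026
dT = 16.9 * 225.79 / 14.026 = 272.07 K

272.07 K


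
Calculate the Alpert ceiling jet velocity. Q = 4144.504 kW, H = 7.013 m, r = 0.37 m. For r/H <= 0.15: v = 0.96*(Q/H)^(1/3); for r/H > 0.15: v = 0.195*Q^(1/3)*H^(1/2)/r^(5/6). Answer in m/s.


r/H = 0.37 / 7.013 = 0.052759
r/H <= 0.15, so v = 0.96*(Q/H)^(1/3)
Q/H = 590.97
(Q/H)^(1/3) = 8.3918
v = 0.96 * 8.3918 = 8.0561 m/s

8.0561 m/s


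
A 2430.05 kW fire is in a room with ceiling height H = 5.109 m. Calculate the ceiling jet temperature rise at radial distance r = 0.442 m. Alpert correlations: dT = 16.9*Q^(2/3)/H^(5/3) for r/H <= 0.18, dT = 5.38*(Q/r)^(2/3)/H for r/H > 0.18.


r/H = 0.442 / 5.109 = 0.086514
r/H <= 0.18, so dT = 16.9*Q^(2/3)/H^(5/3)
Q^(2/3) = 180.75
H^(5/3) = 15.155
dT = 16.9 * 180.75 / 15.155 = 201.56 K

201.56 K


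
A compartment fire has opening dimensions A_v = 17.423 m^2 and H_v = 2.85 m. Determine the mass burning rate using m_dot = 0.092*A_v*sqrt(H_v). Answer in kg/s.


sqrt(H_v) = 1.6882
m_dot = 0.092 * 17.423 * 1.6882 = 2.7060 kg/s

2.7060 kg/s


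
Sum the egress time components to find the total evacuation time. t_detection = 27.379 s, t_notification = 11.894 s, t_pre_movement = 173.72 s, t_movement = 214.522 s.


Total = 27.379 + 11.894 + 173.72 + 214.522 = 427.515 s

427.515 s


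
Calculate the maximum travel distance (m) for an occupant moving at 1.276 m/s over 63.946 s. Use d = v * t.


d = 1.276 * 63.946 = 81.595 m

81.595 m


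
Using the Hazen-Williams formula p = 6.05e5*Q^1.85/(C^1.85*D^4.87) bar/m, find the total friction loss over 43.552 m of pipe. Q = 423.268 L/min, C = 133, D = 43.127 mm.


Q^1.85 = 72317
C^1.85 = 8494.3
D^4.87 = 9.1460e+07
p/m = 0.056317 bar/m
p_total = 0.056317 * 43.552 = 2.4527 bar

2.4527 bar


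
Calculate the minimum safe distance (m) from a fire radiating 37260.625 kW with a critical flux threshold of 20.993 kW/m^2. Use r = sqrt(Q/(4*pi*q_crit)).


4*pi*q_crit = 263.81
Q/(4*pi*q_crit) = 141.24
r = sqrt(141.24) = 11.885 m

11.885 m


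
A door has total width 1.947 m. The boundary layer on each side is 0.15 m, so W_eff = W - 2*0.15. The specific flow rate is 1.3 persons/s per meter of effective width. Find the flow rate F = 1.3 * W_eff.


W_eff = 1.947 - 0.30 = 1.647 m
F = 1.3 * 1.647 = 2.1411 persons/s

2.1411 persons/s


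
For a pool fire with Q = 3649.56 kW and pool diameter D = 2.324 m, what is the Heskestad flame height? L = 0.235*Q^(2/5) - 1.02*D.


Q^(2/5) = 26.601
0.235 * Q^(2/5) = 6.2512
1.02 * D = 2.3705
L = 3.8807 m

3.8807 m


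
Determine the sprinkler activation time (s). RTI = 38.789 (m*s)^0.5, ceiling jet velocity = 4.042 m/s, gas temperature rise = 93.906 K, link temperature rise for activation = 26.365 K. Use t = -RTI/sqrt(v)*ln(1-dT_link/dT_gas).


dT_link/dT_gas = 0.28076
ln(1 - 0.28076) = -0.32956
t = -38.789 / sqrt(4.042) * -0.32956 = 6.3583 s

6.3583 s


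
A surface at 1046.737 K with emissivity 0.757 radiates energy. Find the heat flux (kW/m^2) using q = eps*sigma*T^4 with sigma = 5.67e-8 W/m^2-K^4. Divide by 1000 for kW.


T^4 = 1.2005e+12
q = 0.757 * 5.67e-8 * 1.2005e+12 / 1000 = 51.526 kW/m^2

51.526 kW/m^2


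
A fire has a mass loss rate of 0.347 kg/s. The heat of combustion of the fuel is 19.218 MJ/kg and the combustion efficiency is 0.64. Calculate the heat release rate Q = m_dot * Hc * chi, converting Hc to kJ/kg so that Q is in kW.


Hc = 19.218 MJ/kg = 19.218 * 1000 kJ/kg = 19218 kJ/kg
Q = 0.347 kg/s * 19218 kJ/kg * 0.64 = 4267.9 kW

4267.9 kW


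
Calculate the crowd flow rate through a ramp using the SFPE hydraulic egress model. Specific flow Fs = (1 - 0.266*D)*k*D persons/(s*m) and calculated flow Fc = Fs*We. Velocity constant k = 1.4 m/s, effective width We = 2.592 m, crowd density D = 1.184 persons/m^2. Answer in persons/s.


1 - 0.266*D = 1 - 0.266*1.184 = 0.68506
Fs = 0.68506 * 1.4 * 1.184 = 1.1355 persons/(s*m)
Fc = 1.1355 * 2.592 = 2.9433 persons/s

2.9433 persons/s


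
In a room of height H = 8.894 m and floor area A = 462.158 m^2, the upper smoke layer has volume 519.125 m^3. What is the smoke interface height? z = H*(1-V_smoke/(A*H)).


V/(A*H) = 0.12629
1 - 0.12629 = 0.87371
z = 8.894 * 0.87371 = 7.7707 m

7.7707 m


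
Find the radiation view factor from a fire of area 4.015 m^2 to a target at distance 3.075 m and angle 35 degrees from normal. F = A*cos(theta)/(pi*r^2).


cos(35 deg) = 0.81915
pi*r^2 = 29.706
F = 4.015 * 0.81915 / 29.706 = 0.11072

0.11072


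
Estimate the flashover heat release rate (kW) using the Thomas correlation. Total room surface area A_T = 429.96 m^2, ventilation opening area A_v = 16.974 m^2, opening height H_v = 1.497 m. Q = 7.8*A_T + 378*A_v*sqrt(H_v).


7.8*A_T = 3353.688
sqrt(H_v) = 1.2235
378*A_v*sqrt(H_v) = 7850.3
Q = 3353.688 + 7850.3 = 11204 kW

11204 kW


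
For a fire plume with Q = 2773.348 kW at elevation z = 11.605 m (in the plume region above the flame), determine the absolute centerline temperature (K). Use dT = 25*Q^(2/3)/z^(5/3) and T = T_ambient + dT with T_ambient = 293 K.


Q^(2/3) = 197.40
z^(5/3) = 59.485
dT = 25 * 197.40 / 59.485 = 82.960 K
T = 293 + 82.960 = 375.96 K

375.96 K


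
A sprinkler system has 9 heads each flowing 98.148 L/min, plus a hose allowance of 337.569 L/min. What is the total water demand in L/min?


Sprinkler demand = 9 * 98.148 = 883.332 L/min
Total = 883.332 + 337.569 = 1220.901 L/min

1220.901 L/min


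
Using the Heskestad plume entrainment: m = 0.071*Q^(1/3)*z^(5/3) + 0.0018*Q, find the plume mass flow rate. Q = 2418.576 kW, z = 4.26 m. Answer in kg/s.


Q^(1/3) = 13.423
z^(5/3) = 11.195
First term = 0.071 * 13.423 * 11.195 = 10.669
Second term = 0.0018 * 2418.576 = 4.3534
m = 15.023 kg/s

15.023 kg/s


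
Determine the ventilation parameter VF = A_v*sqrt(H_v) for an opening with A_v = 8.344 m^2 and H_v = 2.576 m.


sqrt(H_v) = 1.6050
VF = 8.344 * 1.6050 = 13.392 m^(5/2)

13.392 m^(5/2)


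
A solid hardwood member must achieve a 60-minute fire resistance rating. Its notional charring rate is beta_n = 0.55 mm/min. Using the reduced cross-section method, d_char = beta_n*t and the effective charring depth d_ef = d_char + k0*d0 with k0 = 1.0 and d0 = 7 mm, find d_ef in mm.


d_char = 0.55 * 60 = 33 mm
d_ef = 33 + 1.0*7 = 40 mm

40 mm


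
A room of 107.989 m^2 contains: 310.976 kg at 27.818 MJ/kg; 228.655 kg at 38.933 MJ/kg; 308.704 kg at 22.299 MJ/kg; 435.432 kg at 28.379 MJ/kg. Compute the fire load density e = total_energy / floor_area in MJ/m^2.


Total energy = 310.976*27.818 + 228.655*38.933 + 308.704*22.299 + 435.432*28.379
= 8650.730 + 8902.225 + 6883.790 + 12357.12
= 36793.87 MJ
e = 36793.87 / 107.989 = 340.72 MJ/m^2

340.72 MJ/m^2


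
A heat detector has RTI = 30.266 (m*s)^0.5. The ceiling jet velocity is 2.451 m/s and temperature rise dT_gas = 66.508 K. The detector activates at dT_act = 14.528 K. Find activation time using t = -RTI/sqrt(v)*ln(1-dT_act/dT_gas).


dT_act/dT_gas = 0.21844
ln(1 - 0.21844) = -0.24646
t = -30.266 / sqrt(2.451) * -0.24646 = 4.7647 s

4.7647 s


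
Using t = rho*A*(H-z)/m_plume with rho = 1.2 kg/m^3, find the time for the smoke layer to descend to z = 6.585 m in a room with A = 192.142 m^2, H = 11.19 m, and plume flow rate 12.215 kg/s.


H - z = 4.605 m
t = 1.2 * 192.142 * 4.605 / 12.215 = 86.924 s

86.924 s


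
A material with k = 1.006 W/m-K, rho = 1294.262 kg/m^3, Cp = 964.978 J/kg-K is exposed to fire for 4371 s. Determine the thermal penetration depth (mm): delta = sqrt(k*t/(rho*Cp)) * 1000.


alpha = 1.006 / (1294.262 * 964.978) = 8.0549e-07 m^2/s
alpha * t = 0.0035208
delta = sqrt(0.0035208) * 1000 = 59.336 mm

59.336 mm


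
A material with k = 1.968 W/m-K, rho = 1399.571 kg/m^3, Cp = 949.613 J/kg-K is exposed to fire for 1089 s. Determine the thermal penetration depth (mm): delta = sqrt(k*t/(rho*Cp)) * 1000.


alpha = 1.968 / (1399.571 * 949.613) = 1.4808e-06 m^2/s
alpha * t = 0.0016125
delta = sqrt(0.0016125) * 1000 = 40.156 mm

40.156 mm


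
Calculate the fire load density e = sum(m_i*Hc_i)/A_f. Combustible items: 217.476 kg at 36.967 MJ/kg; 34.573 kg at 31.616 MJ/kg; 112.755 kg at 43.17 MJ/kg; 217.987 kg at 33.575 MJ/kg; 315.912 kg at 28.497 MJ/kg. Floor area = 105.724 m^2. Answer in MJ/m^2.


Total energy = 217.476*36.967 + 34.573*31.616 + 112.755*43.17 + 217.987*33.575 + 315.912*28.497
= 8039.435 + 1093.060 + 4867.633 + 7318.914 + 9002.544
= 30321.59 MJ
e = 30321.59 / 105.724 = 286.80 MJ/m^2

286.80 MJ/m^2


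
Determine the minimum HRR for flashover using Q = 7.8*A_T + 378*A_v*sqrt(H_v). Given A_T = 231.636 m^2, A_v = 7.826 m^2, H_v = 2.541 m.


7.8*A_T = 1806.8
sqrt(H_v) = 1.5941
378*A_v*sqrt(H_v) = 4715.6
Q = 1806.8 + 4715.6 = 6522.3 kW

6522.3 kW


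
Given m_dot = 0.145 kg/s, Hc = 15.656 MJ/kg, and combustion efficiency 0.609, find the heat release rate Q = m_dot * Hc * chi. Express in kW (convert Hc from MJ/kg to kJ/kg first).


Hc = 15.656 MJ/kg = 15.656 * 1000 kJ/kg = 15656 kJ/kg
Q = 0.145 kg/s * 15656 kJ/kg * 0.609 = 1382.5 kW

1382.5 kW


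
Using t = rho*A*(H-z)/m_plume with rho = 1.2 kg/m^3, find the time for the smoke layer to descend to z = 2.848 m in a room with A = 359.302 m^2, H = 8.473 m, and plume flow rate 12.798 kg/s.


H - z = 5.625 m
t = 1.2 * 359.302 * 5.625 / 12.798 = 189.51 s

189.51 s


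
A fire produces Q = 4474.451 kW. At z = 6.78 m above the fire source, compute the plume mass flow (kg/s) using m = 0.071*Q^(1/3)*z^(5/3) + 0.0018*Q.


Q^(1/3) = 16.478
z^(5/3) = 24.288
First term = 0.071 * 16.478 * 24.288 = 28.415
Second term = 0.0018 * 4474.451 = 8.0540
m = 36.469 kg/s

36.469 kg/s


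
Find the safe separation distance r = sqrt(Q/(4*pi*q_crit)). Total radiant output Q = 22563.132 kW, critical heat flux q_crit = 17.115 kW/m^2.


4*pi*q_crit = 215.07
Q/(4*pi*q_crit) = 104.91
r = sqrt(104.91) = 10.243 m

10.243 m


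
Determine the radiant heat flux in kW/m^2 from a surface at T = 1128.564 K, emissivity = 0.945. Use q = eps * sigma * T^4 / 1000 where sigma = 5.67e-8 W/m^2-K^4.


T^4 = 1.6222e+12
q = 0.945 * 5.67e-8 * 1.6222e+12 / 1000 = 86.920 kW/m^2

86.920 kW/m^2


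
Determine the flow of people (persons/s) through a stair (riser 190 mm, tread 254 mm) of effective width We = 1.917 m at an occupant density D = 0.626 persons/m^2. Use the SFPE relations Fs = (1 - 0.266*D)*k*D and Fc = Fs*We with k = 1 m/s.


1 - 0.266*D = 1 - 0.266*0.626 = 0.83348
Fs = 0.83348 * 1 * 0.626 = 0.52176 persons/(s*m)
Fc = 0.52176 * 1.917 = 1.0002 persons/s

1.0002 persons/s


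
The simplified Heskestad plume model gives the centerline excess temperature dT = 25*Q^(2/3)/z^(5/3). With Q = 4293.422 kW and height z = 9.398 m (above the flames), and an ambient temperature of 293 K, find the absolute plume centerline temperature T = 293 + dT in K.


Q^(2/3) = 264.16
z^(5/3) = 41.853
dT = 25 * 264.16 / 41.853 = 157.79 K
T = 293 + 157.79 = 450.79 K

450.79 K


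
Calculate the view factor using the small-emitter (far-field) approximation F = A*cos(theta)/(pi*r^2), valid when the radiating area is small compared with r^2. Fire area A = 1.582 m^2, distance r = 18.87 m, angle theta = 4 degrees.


cos(4 deg) = 0.99756
pi*r^2 = 1118.6
F = 1.582 * 0.99756 / 1118.6 = 0.0014108

0.0014108


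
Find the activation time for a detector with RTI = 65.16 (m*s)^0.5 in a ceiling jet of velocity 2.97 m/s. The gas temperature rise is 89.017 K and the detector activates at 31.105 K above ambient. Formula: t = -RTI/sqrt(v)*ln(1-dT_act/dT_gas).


dT_act/dT_gas = 0.34943
ln(1 - 0.34943) = -0.42990
t = -65.16 / sqrt(2.97) * -0.42990 = 16.254 s

16.254 s


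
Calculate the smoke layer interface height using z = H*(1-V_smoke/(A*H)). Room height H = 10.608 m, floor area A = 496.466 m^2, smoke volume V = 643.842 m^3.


V/(A*H) = 0.12225
1 - 0.12225 = 0.87775
z = 10.608 * 0.87775 = 9.3111 m

9.3111 m


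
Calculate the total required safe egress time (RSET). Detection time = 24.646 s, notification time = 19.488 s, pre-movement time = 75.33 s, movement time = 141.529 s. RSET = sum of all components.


Total = 24.646 + 19.488 + 75.33 + 141.529 = 260.993 s

260.993 s


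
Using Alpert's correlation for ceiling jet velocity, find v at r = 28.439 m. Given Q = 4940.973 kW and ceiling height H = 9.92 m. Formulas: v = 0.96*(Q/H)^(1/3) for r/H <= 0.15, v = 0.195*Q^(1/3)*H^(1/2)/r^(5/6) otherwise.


r/H = 28.439 / 9.92 = 2.8668
r/H > 0.15, so v = 0.195*Q^(1/3)*H^(1/2)/r^(5/6)
Q^(1/3) = 17.032
H^(1/2) = 3.1496
r^(5/6) = 16.278
v = 0.195 * 17.032 * 3.1496 / 16.278 = 0.64264 m/s

0.64264 m/s


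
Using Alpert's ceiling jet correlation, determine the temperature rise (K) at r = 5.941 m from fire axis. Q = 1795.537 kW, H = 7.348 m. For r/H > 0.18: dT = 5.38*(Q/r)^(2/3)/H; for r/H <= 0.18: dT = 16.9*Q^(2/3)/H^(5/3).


r/H = 5.941 / 7.348 = 0.80852
r/H > 0.18, so dT = 5.38*(Q/r)^(2/3)/H
Q/r = 302.23
(Q/r)^(2/3) = 45.036
dT = 5.38 * 45.036 / 7.348 = 32.974 K

32.974 K


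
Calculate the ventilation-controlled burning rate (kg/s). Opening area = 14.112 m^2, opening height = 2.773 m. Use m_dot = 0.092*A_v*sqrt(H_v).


sqrt(H_v) = 1.6652
m_dot = 0.092 * 14.112 * 1.6652 = 2.1620 kg/s

2.1620 kg/s


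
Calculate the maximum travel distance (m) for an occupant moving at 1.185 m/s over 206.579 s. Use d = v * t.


d = 1.185 * 206.579 = 244.80 m

244.80 m


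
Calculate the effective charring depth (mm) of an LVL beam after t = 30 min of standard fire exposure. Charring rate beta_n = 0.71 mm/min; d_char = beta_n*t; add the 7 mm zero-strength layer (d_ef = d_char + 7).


d_char = 0.71 * 30 = 21.3 mm
d_ef = 21.3 + 1.0*7 = 28.3 mm

28.3 mm


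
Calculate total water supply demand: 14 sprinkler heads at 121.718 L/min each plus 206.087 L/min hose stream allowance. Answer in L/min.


Sprinkler demand = 14 * 121.718 = 1704.052 L/min
Total = 1704.052 + 206.087 = 1910.139 L/min

1910.139 L/min


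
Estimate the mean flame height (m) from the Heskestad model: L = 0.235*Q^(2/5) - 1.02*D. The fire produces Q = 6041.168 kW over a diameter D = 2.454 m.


Q^(2/5) = 32.542
0.235 * Q^(2/5) = 7.6474
1.02 * D = 2.5031
L = 5.1444 m

5.1444 m


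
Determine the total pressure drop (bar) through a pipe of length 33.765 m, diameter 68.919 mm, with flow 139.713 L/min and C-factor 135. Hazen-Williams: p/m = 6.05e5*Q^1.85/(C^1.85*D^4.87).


Q^1.85 = 9304.4
C^1.85 = 8732.1
D^4.87 = 8.9683e+08
p/m = 0.00071881 bar/m
p_total = 0.00071881 * 33.765 = 0.024271 bar

0.024271 bar


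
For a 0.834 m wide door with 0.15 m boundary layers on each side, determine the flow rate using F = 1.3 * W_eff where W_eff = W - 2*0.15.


W_eff = 0.834 - 0.30 = 0.534 m
F = 1.3 * 0.534 = 0.69420 persons/s

0.69420 persons/s


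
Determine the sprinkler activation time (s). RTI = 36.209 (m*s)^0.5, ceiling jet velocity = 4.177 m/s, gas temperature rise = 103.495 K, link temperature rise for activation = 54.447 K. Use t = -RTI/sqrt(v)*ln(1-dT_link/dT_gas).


dT_link/dT_gas = 0.52608
ln(1 - 0.52608) = -0.74672
t = -36.209 / sqrt(4.177) * -0.74672 = 13.230 s

13.230 s


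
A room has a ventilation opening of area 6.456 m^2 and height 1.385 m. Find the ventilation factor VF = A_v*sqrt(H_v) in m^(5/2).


sqrt(H_v) = 1.1769
VF = 6.456 * 1.1769 = 7.5978 m^(5/2)

7.5978 m^(5/2)


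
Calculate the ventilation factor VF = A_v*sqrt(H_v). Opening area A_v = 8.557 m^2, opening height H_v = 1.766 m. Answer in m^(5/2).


sqrt(H_v) = 1.3289
VF = 8.557 * 1.3289 = 11.371 m^(5/2)

11.371 m^(5/2)


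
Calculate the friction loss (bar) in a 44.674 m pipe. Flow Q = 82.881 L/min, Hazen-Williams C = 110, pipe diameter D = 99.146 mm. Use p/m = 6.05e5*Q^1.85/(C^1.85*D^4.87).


Q^1.85 = 3541.1
C^1.85 = 5978.3
D^4.87 = 5.2706e+09
p/m = 6.7992e-05 bar/m
p_total = 6.7992e-05 * 44.674 = 0.0030375 bar

0.0030375 bar


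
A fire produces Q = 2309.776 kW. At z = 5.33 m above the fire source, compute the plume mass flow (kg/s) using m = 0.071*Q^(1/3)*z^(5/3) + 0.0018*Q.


Q^(1/3) = 13.219
z^(5/3) = 16.263
First term = 0.071 * 13.219 * 16.263 = 15.264
Second term = 0.0018 * 2309.776 = 4.1576
m = 19.421 kg/s

19.421 kg/s


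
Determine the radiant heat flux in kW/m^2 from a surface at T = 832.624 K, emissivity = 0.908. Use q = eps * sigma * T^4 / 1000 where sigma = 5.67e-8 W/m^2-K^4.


T^4 = 4.8061e+11
q = 0.908 * 5.67e-8 * 4.8061e+11 / 1000 = 24.744 kW/m^2

24.744 kW/m^2


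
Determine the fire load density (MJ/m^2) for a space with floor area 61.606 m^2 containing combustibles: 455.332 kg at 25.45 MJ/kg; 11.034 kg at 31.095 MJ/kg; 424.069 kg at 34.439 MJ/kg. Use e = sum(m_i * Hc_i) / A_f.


Total energy = 455.332*25.45 + 11.034*31.095 + 424.069*34.439
= 11588.20 + 343.1022 + 14604.51
= 26535.81 MJ
e = 26535.81 / 61.606 = 430.73 MJ/m^2

430.73 MJ/m^2


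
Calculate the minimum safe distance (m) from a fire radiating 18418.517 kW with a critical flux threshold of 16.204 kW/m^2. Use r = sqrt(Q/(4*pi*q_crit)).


4*pi*q_crit = 203.63
Q/(4*pi*q_crit) = 90.453
r = sqrt(90.453) = 9.5107 m

9.5107 m


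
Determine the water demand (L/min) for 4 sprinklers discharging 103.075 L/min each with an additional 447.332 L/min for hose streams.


Sprinkler demand = 4 * 103.075 = 412.3 L/min
Total = 412.3 + 447.332 = 859.632 L/min

859.632 L/min


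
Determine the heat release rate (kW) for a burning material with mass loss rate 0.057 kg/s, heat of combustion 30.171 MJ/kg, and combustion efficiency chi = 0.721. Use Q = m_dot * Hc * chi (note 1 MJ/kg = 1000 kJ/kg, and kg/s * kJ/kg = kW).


Hc = 30.171 MJ/kg = 30.171 * 1000 kJ/kg = 30171 kJ/kg
Q = 0.057 kg/s * 30171 kJ/kg * 0.721 = 1239.9 kW

1239.9 kW


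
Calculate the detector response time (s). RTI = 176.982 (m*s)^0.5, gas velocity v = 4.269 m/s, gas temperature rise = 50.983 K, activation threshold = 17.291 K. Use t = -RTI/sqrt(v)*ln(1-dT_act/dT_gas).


dT_act/dT_gas = 0.33915
ln(1 - 0.33915) = -0.41423
t = -176.982 / sqrt(4.269) * -0.41423 = 35.482 s

35.482 s


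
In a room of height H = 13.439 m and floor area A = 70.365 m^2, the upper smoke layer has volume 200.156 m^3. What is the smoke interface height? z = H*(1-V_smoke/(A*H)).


V/(A*H) = 0.21166
1 - 0.21166 = 0.78834
z = 13.439 * 0.78834 = 10.594 m

10.594 m


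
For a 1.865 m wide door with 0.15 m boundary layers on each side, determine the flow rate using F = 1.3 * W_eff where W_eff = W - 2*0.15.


W_eff = 1.865 - 0.30 = 1.565 m
F = 1.3 * 1.565 = 2.0345 persons/s

2.0345 persons/s


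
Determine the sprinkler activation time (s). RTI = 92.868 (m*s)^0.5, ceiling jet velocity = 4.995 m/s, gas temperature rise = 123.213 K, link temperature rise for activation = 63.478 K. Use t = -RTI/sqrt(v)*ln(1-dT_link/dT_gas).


dT_link/dT_gas = 0.51519
ln(1 - 0.51519) = -0.72400
t = -92.868 / sqrt(4.995) * -0.72400 = 30.084 s

30.084 s


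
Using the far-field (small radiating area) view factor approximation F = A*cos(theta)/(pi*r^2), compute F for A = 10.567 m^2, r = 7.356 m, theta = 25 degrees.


cos(25 deg) = 0.90631
pi*r^2 = 169.99
F = 10.567 * 0.90631 / 169.99 = 0.056337

0.056337


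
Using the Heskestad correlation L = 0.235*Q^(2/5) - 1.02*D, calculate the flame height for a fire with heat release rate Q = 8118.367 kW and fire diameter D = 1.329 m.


Q^(2/5) = 36.626
0.235 * Q^(2/5) = 8.6071
1.02 * D = 1.3556
L = 7.2515 m

7.2515 m


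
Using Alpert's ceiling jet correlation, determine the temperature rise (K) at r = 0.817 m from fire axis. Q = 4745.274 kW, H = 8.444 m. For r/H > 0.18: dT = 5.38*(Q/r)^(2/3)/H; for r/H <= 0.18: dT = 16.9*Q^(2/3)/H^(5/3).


r/H = 0.817 / 8.444 = 0.096755
r/H <= 0.18, so dT = 16.9*Q^(2/3)/H^(5/3)
Q^(2/3) = 282.38
H^(5/3) = 35.014
dT = 16.9 * 282.38 / 35.014 = 136.30 K

136.30 K


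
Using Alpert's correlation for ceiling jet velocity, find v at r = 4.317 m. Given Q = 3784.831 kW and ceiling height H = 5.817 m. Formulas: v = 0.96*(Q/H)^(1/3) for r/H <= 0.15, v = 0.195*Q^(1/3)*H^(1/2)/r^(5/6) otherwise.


r/H = 4.317 / 5.817 = 0.74214
r/H > 0.15, so v = 0.195*Q^(1/3)*H^(1/2)/r^(5/6)
Q^(1/3) = 15.584
H^(1/2) = 2.4118
r^(5/6) = 3.3831
v = 0.195 * 15.584 * 2.4118 / 3.3831 = 2.1664 m/s

2.1664 m/s


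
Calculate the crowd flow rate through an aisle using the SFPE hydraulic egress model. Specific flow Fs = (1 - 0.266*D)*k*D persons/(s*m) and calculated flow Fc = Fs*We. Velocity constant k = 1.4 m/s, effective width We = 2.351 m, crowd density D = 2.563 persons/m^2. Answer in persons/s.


1 - 0.266*D = 1 - 0.266*2.563 = 0.31824
Fs = 0.31824 * 1.4 * 2.563 = 1.1419 persons/(s*m)
Fc = 1.1419 * 2.351 = 2.6846 persons/s

2.6846 persons/s


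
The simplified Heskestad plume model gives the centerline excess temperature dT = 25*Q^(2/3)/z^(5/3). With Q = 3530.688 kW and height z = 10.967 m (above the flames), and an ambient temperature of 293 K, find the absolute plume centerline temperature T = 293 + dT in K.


Q^(2/3) = 231.87
z^(5/3) = 54.135
dT = 25 * 231.87 / 54.135 = 107.08 K
T = 293 + 107.08 = 400.08 K

400.08 K


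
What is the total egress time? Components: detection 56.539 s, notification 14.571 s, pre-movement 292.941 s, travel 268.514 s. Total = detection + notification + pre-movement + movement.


Total = 56.539 + 14.571 + 292.941 + 268.514 = 632.565 s

632.565 s


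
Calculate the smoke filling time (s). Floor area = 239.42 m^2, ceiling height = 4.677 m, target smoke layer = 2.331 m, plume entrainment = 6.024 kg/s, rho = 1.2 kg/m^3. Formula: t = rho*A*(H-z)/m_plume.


H - z = 2.346 m
t = 1.2 * 239.42 * 2.346 / 6.024 = 111.89 s

111.89 s


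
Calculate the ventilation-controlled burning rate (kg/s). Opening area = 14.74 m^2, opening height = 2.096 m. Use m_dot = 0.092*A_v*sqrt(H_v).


sqrt(H_v) = 1.4478
m_dot = 0.092 * 14.74 * 1.4478 = 1.9633 kg/s

1.9633 kg/s


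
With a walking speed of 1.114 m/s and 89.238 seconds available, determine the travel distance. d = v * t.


d = 1.114 * 89.238 = 99.411 m

99.411 m


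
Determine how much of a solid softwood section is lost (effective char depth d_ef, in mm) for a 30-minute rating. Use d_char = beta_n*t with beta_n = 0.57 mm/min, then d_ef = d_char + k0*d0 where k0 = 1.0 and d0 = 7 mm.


d_char = 0.57 * 30 = 17.1 mm
d_ef = 17.1 + 1.0*7 = 24.1 mm

24.1 mm


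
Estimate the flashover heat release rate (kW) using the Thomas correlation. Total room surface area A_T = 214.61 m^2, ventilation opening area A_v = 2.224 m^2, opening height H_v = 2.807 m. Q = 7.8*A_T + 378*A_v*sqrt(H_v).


7.8*A_T = 1673.958
sqrt(H_v) = 1.6754
378*A_v*sqrt(H_v) = 1408.5
Q = 1673.958 + 1408.5 = 3082.4 kW

3082.4 kW


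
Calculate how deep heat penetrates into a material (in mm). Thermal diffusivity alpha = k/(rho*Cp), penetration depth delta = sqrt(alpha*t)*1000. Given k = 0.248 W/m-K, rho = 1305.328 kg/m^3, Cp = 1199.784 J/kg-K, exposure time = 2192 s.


alpha = 0.248 / (1305.328 * 1199.784) = 1.5835e-07 m^2/s
alpha * t = 0.00034711
delta = sqrt(0.00034711) * 1000 = 18.631 mm

18.631 mm


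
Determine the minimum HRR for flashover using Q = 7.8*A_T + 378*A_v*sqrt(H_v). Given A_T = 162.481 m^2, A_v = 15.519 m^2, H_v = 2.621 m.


7.8*A_T = 1267.4
sqrt(H_v) = 1.6190
378*A_v*sqrt(H_v) = 9497.1
Q = 1267.4 + 9497.1 = 10764 kW

10764 kW


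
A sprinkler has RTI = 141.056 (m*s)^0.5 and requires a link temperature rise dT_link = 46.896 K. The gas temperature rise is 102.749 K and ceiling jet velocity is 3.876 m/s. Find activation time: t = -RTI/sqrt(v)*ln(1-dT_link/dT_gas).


dT_link/dT_gas = 0.45641
ln(1 - 0.45641) = -0.60957
t = -141.056 / sqrt(3.876) * -0.60957 = 43.674 s

43.674 s


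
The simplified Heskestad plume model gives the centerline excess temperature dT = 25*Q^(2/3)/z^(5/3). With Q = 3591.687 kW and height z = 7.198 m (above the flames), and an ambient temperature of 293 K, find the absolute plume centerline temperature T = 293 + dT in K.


Q^(2/3) = 234.53
z^(5/3) = 26.834
dT = 25 * 234.53 / 26.834 = 218.50 K
T = 293 + 218.50 = 511.50 K

511.50 K


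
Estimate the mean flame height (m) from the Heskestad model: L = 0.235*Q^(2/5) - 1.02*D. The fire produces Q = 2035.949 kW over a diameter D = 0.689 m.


Q^(2/5) = 21.062
0.235 * Q^(2/5) = 4.9497
1.02 * D = 0.70278
L = 4.2469 m

4.2469 m


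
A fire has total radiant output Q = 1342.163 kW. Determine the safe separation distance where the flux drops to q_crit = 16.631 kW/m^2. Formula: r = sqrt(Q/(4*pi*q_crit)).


4*pi*q_crit = 208.99
Q/(4*pi*q_crit) = 6.4221
r = sqrt(6.4221) = 2.5342 m

2.5342 m


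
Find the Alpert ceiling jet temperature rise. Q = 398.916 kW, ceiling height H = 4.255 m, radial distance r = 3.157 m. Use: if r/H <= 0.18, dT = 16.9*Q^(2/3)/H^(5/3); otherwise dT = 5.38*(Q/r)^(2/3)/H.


r/H = 3.157 / 4.255 = 0.74195
r/H > 0.18, so dT = 5.38*(Q/r)^(2/3)/H
Q/r = 126.36
(Q/r)^(2/3) = 25.181
dT = 5.38 * 25.181 / 4.255 = 31.839 K

31.839 K


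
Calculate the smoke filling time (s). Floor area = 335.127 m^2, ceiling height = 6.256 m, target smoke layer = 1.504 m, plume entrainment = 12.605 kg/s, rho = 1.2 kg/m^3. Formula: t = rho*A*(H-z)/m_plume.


H - z = 4.752 m
t = 1.2 * 335.127 * 4.752 / 12.605 = 151.61 s

151.61 s


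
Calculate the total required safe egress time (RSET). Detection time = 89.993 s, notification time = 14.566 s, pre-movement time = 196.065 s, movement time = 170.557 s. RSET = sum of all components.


Total = 89.993 + 14.566 + 196.065 + 170.557 = 471.181 s

471.181 s


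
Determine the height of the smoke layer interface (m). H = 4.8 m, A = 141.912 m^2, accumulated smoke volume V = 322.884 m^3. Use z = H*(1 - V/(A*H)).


V/(A*H) = 0.47401
1 - 0.47401 = 0.52599
z = 4.8 * 0.52599 = 2.5248 m

2.5248 m


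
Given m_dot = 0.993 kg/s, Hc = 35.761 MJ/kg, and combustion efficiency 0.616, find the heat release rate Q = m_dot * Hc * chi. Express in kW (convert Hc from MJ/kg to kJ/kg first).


Hc = 35.761 MJ/kg = 35.761 * 1000 kJ/kg = 35761 kJ/kg
Q = 0.993 kg/s * 35761 kJ/kg * 0.616 = 21875 kW

21875 kW


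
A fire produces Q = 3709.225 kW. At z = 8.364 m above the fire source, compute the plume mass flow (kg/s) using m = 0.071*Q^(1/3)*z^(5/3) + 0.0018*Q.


Q^(1/3) = 15.480
z^(5/3) = 34.463
First term = 0.071 * 15.480 * 34.463 = 37.877
Second term = 0.0018 * 3709.225 = 6.6766
m = 44.554 kg/s

44.554 kg/s


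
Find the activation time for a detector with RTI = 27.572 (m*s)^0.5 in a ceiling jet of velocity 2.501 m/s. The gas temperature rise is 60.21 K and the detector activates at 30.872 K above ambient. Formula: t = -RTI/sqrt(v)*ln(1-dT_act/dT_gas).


dT_act/dT_gas = 0.51274
ln(1 - 0.51274) = -0.71895
t = -27.572 / sqrt(2.501) * -0.71895 = 12.535 s

12.535 s


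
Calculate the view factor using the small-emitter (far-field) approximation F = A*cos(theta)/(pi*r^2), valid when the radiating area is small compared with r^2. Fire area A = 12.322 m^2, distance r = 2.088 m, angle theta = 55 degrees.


cos(55 deg) = 0.57358
pi*r^2 = 13.697
F = 12.322 * 0.57358 / 13.697 = 0.51601

0.51601


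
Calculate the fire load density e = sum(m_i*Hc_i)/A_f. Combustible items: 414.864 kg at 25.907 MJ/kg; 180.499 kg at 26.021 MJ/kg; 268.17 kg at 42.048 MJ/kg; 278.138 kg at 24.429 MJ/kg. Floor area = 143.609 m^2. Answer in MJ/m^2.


Total energy = 414.864*25.907 + 180.499*26.021 + 268.17*42.048 + 278.138*24.429
= 10747.88 + 4696.764 + 11276.01 + 6794.633
= 33515.29 MJ
e = 33515.29 / 143.609 = 233.38 MJ/m^2

233.38 MJ/m^2


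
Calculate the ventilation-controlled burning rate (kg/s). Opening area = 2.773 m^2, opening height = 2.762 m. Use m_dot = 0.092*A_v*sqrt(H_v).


sqrt(H_v) = 1.6619
m_dot = 0.092 * 2.773 * 1.6619 = 0.42398 kg/s

0.42398 kg/s


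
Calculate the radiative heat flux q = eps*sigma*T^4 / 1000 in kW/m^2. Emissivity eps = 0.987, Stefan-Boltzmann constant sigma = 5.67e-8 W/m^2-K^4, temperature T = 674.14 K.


T^4 = 2.0654e+11
q = 0.987 * 5.67e-8 * 2.0654e+11 / 1000 = 11.558 kW/m^2

11.558 kW/m^2


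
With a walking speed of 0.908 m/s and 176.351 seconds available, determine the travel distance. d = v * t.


d = 0.908 * 176.351 = 160.13 m

160.13 m


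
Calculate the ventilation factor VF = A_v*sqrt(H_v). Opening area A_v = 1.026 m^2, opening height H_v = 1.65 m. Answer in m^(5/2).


sqrt(H_v) = 1.2845
VF = 1.026 * 1.2845 = 1.3179 m^(5/2)

1.3179 m^(5/2)


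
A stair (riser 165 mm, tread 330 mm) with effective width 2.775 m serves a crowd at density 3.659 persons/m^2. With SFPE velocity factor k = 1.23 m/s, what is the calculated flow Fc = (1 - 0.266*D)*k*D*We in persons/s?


1 - 0.266*D = 1 - 0.266*3.659 = 0.026706
Fs = 0.026706 * 1.23 * 3.659 = 0.12019 persons/(s*m)
Fc = 0.12019 * 2.775 = 0.33353 persons/s

0.33353 persons/s


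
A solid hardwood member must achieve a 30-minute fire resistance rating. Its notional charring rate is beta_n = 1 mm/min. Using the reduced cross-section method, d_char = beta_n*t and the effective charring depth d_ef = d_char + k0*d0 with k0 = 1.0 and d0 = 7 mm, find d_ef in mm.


d_char = 1 * 30 = 30 mm
d_ef = 30 + 1.0*7 = 37 mm

37 mm


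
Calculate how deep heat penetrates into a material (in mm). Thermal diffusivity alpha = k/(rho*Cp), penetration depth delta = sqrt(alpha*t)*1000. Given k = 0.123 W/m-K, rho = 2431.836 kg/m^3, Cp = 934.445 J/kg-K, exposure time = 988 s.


alpha = 0.123 / (2431.836 * 934.445) = 5.4127e-08 m^2/s
alpha * t = 5.3478e-05
delta = sqrt(5.3478e-05) * 1000 = 7.3129 mm

7.3129 mm


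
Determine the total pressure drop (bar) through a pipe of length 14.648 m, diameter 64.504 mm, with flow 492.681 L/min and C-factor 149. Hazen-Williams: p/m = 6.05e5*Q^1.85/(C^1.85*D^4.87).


Q^1.85 = 95774
C^1.85 = 10481
D^4.87 = 6.4966e+08
p/m = 0.0085098 bar/m
p_total = 0.0085098 * 14.648 = 0.12465 bar

0.12465 bar


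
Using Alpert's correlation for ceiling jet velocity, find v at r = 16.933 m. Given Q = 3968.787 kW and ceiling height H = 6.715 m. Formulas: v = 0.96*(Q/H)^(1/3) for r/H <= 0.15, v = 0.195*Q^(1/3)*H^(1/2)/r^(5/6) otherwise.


r/H = 16.933 / 6.715 = 2.5217
r/H > 0.15, so v = 0.195*Q^(1/3)*H^(1/2)/r^(5/6)
Q^(1/3) = 15.833
H^(1/2) = 2.5913
r^(5/6) = 10.567
v = 0.195 * 15.833 * 2.5913 / 10.567 = 0.75712 m/s

0.75712 m/s


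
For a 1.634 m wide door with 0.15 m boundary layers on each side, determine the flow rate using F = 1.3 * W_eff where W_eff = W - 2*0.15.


W_eff = 1.634 - 0.30 = 1.334 m
F = 1.3 * 1.334 = 1.7342 persons/s

1.7342 persons/s


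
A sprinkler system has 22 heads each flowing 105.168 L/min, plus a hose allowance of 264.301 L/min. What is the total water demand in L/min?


Sprinkler demand = 22 * 105.168 = 2313.696 L/min
Total = 2313.696 + 264.301 = 2577.997 L/min

2577.997 L/min


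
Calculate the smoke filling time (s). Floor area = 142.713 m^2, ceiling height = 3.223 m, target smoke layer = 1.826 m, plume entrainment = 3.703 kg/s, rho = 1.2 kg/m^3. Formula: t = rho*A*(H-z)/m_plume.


H - z = 1.397 m
t = 1.2 * 142.713 * 1.397 / 3.703 = 64.608 s

64.608 s


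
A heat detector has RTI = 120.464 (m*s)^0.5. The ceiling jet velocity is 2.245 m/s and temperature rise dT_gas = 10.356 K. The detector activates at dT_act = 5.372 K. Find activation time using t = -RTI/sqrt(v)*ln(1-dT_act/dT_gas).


dT_act/dT_gas = 0.51873
ln(1 - 0.51873) = -0.73133
t = -120.464 / sqrt(2.245) * -0.73133 = 58.798 s

58.798 s


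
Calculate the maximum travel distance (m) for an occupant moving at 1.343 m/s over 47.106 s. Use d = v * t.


d = 1.343 * 47.106 = 63.263 m

63.263 m


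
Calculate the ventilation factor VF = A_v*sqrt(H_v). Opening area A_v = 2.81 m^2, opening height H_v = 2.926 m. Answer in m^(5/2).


sqrt(H_v) = 1.7106
VF = 2.81 * 1.7106 = 4.8067 m^(5/2)

4.8067 m^(5/2)


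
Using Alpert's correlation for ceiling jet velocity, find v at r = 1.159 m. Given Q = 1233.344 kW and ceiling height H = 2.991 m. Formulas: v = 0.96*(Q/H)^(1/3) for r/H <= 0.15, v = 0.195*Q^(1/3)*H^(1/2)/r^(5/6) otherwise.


r/H = 1.159 / 2.991 = 0.38750
r/H > 0.15, so v = 0.195*Q^(1/3)*H^(1/2)/r^(5/6)
Q^(1/3) = 10.724
H^(1/2) = 1.7295
r^(5/6) = 1.1308
v = 0.195 * 10.724 * 1.7295 / 1.1308 = 3.1982 m/s

3.1982 m/s


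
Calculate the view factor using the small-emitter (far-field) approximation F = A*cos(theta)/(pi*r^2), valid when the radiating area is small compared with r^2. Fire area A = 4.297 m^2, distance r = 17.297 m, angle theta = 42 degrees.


cos(42 deg) = 0.74314
pi*r^2 = 939.92
F = 4.297 * 0.74314 / 939.92 = 0.0033974

0.0033974


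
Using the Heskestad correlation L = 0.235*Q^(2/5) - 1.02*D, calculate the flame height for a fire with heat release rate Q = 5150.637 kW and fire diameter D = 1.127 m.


Q^(2/5) = 30.531
0.235 * Q^(2/5) = 7.1748
1.02 * D = 1.1495
L = 6.0253 m

6.0253 m


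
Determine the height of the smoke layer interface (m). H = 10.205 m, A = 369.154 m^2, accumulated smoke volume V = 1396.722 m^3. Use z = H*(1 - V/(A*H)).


V/(A*H) = 0.37076
1 - 0.37076 = 0.62924
z = 10.205 * 0.62924 = 6.4214 m

6.4214 m


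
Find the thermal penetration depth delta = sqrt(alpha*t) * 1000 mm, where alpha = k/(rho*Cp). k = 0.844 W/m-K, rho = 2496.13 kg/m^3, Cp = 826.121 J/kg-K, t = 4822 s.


alpha = 0.844 / (2496.13 * 826.121) = 4.0929e-07 m^2/s
alpha * t = 0.0019736
delta = sqrt(0.0019736) * 1000 = 44.425 mm

44.425 mm
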